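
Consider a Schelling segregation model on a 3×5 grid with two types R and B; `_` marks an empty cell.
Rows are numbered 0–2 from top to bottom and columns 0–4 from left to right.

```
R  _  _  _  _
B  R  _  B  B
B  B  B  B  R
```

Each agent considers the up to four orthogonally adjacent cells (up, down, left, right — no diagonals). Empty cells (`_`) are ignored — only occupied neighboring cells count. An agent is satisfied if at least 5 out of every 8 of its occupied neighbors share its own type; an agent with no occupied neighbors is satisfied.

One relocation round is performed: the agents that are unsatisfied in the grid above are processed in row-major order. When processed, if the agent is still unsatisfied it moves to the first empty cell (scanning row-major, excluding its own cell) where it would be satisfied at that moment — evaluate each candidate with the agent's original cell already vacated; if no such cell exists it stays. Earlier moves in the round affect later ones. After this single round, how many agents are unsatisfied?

Initially unsatisfied (in order): (0,0), (1,0), (1,1), (1,4), (2,4).
  (0,0) → (0,1).
  (1,0) → (0,3).
  (1,1) → (0,0).
  (1,4) → (0,4).
  (2,4): no empty cell satisfies it; stays.
Resulting grid:
R R _ B B
_ _ _ B _
B B B B R
Unsatisfied now: (2,4).

1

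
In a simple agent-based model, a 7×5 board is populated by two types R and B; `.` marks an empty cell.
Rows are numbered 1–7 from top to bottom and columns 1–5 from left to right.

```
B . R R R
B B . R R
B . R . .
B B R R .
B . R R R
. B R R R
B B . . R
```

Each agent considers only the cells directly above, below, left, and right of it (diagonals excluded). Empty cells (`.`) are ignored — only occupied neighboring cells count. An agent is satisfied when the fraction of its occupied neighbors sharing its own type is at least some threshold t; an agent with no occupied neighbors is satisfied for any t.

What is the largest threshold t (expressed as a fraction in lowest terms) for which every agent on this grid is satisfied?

(1,1)B 1/1
(1,3)R 1/1
(1,4)R 3/3
(1,5)R 2/2
(2,1)B 3/3
(2,2)B 1/1
(2,4)R 2/2
(2,5)R 2/2
(3,1)B 2/2
(3,3)R 1/1
(4,1)B 3/3
(4,2)B 1/2
(4,3)R 3/4
(4,4)R 2/2
(5,1)B 1/1
(5,3)R 3/3
(5,4)R 4/4
(5,5)R 2/2
(6,2)B 1/2
(6,3)R 2/3
(6,4)R 3/3
(6,5)R 3/3
(7,1)B 1/1
(7,2)B 2/2
(7,5)R 1/1
The smallest same-type fraction is 1/2 at (4,2), which reduces to 1/2. Any threshold above that leaves this agent unsatisfied.

1/2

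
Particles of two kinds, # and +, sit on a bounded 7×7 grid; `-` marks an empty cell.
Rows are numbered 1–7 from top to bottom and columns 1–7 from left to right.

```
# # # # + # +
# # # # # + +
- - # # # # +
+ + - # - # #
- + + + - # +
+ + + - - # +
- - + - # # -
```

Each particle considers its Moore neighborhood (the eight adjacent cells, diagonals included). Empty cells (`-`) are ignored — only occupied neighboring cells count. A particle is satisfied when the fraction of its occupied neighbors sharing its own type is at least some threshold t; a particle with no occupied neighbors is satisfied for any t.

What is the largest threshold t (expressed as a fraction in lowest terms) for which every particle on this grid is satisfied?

1/5

Row 1: (1,1)# 3/3 · (1,2)# 5/5 · (1,3)# 5/5 · (1,4)# 4/5 · (1,5)+ 1/5 · (1,6)# 1/5 · (1,7)+ 2/3
Row 2: (2,1)# 3/3 · (2,2)# 6/6 · (2,3)# 7/7 · (2,4)# 7/8 · (2,5)# 6/8 · (2,6)+ 4/8 · (2,7)+ 3/5
Row 3: (3,3)# 5/6 · (3,4)# 6/6 · (3,5)# 6/7 · (3,6)# 4/7 · (3,7)+ 2/5
Row 4: (4,1)+ 2/2 · (4,2)+ 3/4 · (4,4)# 3/5 · (4,6)# 4/6 · (4,7)# 3/5
Row 5: (5,2)+ 6/6 · (5,3)+ 5/6 · (5,4)+ 2/3 · (5,6)# 3/5 · (5,7)+ 1/5
Row 6: (6,1)+ 2/2 · (6,2)+ 5/5 · (6,3)+ 5/5 · (6,6)# 3/5 · (6,7)+ 1/4
Row 7: (7,3)+ 2/2 · (7,5)# 2/2 · (7,6)# 2/3
The smallest same-type fraction is 1/5 at (1,5), which reduces to 1/5. Any threshold above that leaves this particle unsatisfied.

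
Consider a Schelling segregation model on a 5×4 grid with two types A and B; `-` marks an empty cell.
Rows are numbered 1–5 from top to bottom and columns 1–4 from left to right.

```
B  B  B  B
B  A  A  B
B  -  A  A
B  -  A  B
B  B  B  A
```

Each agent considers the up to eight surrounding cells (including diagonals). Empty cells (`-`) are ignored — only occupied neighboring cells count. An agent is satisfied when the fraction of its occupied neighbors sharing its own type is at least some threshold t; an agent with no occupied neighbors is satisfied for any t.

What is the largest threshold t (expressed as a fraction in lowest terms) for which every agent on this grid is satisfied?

Row 1: (1,1)B 2/3 · (1,2)B 3/5 · (1,3)B 3/5 · (1,4)B 2/3
Row 2: (2,1)B 3/4 · (2,2)A 2/7 · (2,3)A 3/7 · (2,4)B 2/5
Row 3: (3,1)B 2/3 · (3,3)A 4/6 · (3,4)A 3/5
Row 4: (4,1)B 3/3 · (4,3)A 3/6 · (4,4)B 1/5
Row 5: (5,1)B 2/2 · (5,2)B 3/4 · (5,3)B 2/4 · (5,4)A 1/3
The smallest same-type fraction is 1/5 at (4,4), which reduces to 1/5. Any threshold above that leaves this agent unsatisfied.

1/5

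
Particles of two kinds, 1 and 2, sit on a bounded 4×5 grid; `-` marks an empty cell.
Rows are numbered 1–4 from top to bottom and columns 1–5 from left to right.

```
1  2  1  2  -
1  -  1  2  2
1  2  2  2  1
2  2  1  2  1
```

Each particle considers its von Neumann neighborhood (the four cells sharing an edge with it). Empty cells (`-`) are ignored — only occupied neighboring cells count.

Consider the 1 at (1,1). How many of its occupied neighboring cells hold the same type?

1

Occupied neighbors of (1,1): (2,1)=1, (1,2)=2.
Same type (1): 1 of 2.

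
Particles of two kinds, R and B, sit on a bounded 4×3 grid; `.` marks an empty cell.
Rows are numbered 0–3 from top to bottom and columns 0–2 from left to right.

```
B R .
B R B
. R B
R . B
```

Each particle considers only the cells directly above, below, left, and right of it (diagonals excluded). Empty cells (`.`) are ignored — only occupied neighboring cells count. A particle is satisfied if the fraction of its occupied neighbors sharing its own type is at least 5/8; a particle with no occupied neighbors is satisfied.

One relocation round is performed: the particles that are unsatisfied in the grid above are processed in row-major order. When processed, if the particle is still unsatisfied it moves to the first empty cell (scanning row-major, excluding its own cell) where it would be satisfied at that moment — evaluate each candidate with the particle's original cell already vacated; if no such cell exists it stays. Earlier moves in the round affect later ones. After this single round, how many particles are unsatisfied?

1

Initially unsatisfied (in order): (0,0), (0,1), (1,0), (1,1), (1,2), (2,1).
  (0,0): no empty cell satisfies it; stays.
  (0,1) → (2,0).
  (1,0) → (0,2).
  (1,1) → (3,1).
  (1,2): now satisfied by earlier moves; stays.
  (2,1): now satisfied by earlier moves; stays.
Resulting grid:
B . B
. . B
R R B
R R B
Unsatisfied now: (3,2).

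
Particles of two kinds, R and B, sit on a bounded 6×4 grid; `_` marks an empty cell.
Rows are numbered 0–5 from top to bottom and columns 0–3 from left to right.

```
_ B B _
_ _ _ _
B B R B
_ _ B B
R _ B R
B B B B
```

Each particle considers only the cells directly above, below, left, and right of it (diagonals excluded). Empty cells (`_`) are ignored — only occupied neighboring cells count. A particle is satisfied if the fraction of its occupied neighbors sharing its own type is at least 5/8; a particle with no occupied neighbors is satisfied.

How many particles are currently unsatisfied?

7

Row 0: (0,1)B 1/1 ok · (0,2)B 1/1 ok
Row 2: (2,0)B 1/1 ok · (2,1)B 1/2 unhappy · (2,2)R 0/3 unhappy · (2,3)B 1/2 unhappy
Row 3: (3,2)B 2/3 ok · (3,3)B 2/3 ok
Row 4: (4,0)R 0/1 unhappy · (4,2)B 2/3 ok · (4,3)R 0/3 unhappy
Row 5: (5,0)B 1/2 unhappy · (5,1)B 2/2 ok · (5,2)B 3/3 ok · (5,3)B 1/2 unhappy
Unsatisfied: (2,1), (2,2), (2,3), (4,0), (4,3), (5,0), (5,3) — 7 in total.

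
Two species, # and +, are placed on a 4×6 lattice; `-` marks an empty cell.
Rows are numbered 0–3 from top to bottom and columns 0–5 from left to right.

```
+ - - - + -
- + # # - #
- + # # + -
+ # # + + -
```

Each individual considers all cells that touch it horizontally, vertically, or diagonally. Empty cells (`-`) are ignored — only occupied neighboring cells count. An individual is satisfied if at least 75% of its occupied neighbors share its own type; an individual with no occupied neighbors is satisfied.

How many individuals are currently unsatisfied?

14

(0,0)+ 1/1 ✓
(0,4)+ 0/2 ✗
(1,1)+ 2/4 ✗
(1,2)# 3/5 ✗
(1,3)# 3/5 ✗
(1,5)# 0/2 ✗
(2,1)+ 2/6 ✗
(2,2)# 5/8 ✗
(2,3)# 4/7 ✗
(2,4)+ 2/5 ✗
(3,0)+ 1/2 ✗
(3,1)# 2/4 ✗
(3,2)# 3/5 ✗
(3,3)+ 2/5 ✗
(3,4)+ 2/3 ✗
Unsatisfied: (0,4), (1,1), (1,2), (1,3), (1,5), (2,1), (2,2), (2,3), (2,4), (3,0), (3,1), (3,2), (3,3), (3,4) — 14 in total.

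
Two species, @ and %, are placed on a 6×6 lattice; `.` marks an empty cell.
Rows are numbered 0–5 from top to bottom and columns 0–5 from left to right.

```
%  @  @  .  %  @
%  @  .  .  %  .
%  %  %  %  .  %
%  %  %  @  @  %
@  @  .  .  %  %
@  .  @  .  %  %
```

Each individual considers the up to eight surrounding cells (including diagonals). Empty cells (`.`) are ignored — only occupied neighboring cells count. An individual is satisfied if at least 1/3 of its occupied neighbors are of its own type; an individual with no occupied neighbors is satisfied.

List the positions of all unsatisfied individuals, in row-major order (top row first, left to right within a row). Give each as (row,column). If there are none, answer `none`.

(0,5), (1,1), (3,3), (3,4)

(0,0)% 1/3 ✓
(0,1)@ 2/4 ✓
(0,2)@ 2/2 ✓
(0,4)% 1/2 ✓
(0,5)@ 0/2 ✗
(1,0)% 3/5 ✓
(1,1)@ 2/7 ✗
(1,4)% 3/4 ✓
(2,0)% 4/5 ✓
(2,1)% 6/7 ✓
(2,2)% 4/6 ✓
(2,3)% 3/5 ✓
(2,5)% 2/3 ✓
(3,0)% 3/5 ✓
(3,1)% 5/7 ✓
(3,2)% 4/6 ✓
(3,3)@ 1/5 ✗
(3,4)@ 1/6 ✗
(3,5)% 3/4 ✓
(4,0)@ 2/4 ✓
(4,1)@ 3/6 ✓
(4,4)% 4/6 ✓
(4,5)% 4/5 ✓
(5,0)@ 2/2 ✓
(5,2)@ 1/1 ✓
(5,4)% 3/3 ✓
(5,5)% 3/3 ✓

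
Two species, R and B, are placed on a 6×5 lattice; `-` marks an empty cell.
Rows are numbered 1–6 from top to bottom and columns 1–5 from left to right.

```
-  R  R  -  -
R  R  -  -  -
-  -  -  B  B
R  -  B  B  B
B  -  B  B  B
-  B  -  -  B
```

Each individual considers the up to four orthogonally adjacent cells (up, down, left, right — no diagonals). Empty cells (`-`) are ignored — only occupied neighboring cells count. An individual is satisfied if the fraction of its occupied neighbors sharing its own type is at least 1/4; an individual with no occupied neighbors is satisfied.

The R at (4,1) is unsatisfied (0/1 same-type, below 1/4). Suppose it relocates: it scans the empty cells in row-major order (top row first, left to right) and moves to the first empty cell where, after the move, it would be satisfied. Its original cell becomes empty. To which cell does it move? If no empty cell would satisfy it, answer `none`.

(1,1)

Vacating (4,1). Empty cells in order:
  (1,1): 2/2 same-type → satisfied — stop here.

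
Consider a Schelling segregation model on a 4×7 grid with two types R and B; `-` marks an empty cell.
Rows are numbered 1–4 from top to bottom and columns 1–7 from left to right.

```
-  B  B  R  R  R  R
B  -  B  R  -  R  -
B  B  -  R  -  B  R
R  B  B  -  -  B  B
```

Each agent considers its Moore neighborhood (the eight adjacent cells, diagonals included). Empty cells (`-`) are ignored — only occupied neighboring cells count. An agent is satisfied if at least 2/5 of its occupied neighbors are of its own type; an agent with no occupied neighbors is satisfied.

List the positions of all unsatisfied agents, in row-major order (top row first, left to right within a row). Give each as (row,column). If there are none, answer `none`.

(3,4), (3,7), (4,1)

Row 1: (1,2)B 3/3 ✓ · (1,3)B 2/4 ✓ · (1,4)R 2/4 ✓ · (1,5)R 4/4 ✓ · (1,6)R 3/3 ✓ · (1,7)R 2/2 ✓
Row 2: (2,1)B 3/3 ✓ · (2,3)B 3/6 ✓ · (2,4)R 3/5 ✓ · (2,6)R 4/5 ✓
Row 3: (3,1)B 3/4 ✓ · (3,2)B 5/6 ✓ · (3,4)R 1/3 ✗ · (3,6)B 2/4 ✓ · (3,7)R 1/4 ✗
Row 4: (4,1)R 0/3 ✗ · (4,2)B 3/4 ✓ · (4,3)B 2/3 ✓ · (4,6)B 2/3 ✓ · (4,7)B 2/3 ✓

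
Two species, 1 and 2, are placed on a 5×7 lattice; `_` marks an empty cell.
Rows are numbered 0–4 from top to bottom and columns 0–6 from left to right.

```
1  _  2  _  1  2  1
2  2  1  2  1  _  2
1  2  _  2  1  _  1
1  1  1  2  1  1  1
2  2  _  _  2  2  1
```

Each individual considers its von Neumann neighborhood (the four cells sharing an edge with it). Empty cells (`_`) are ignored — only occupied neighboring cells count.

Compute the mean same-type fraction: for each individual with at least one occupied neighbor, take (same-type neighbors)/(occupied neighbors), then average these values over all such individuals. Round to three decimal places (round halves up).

Row 0: (0,0)1 0/1 · (0,2)2 0/1 · (0,4)1 1/2 · (0,5)2 0/2 · (0,6)1 0/2
Row 1: (1,0)2 1/3 · (1,1)2 2/3 · (1,2)1 0/3 · (1,3)2 1/3 · (1,4)1 2/3 · (1,6)2 0/2
Row 2: (2,0)1 1/3 · (2,1)2 1/3 · (2,3)2 2/3 · (2,4)1 2/3 · (2,6)1 1/2
Row 3: (3,0)1 2/3 · (3,1)1 2/4 · (3,2)1 1/2 · (3,3)2 1/3 · (3,4)1 2/4 · (3,5)1 2/3 · (3,6)1 3/3
Row 4: (4,0)2 1/2 · (4,1)2 1/2 · (4,4)2 1/2 · (4,5)2 1/3 · (4,6)1 1/2
Sum over 28 individuals: 0/1 + 0/1 + 1/2 + 0/2 + 0/2 + 1/3 + 2/3 + 0/3 + 1/3 + 2/3 + 0/2 + 1/3 + 1/3 + 2/3 + 2/3 + 1/2 + 2/3 + 2/4 + 1/2 + 1/3 + 2/4 + 2/3 + 3/3 + 1/2 + 1/2 + 1/2 + 1/3 + 1/2 = 23/2; mean = 23/2 ÷ 28 = 23/56 = 0.410714… → 0.411.

0.411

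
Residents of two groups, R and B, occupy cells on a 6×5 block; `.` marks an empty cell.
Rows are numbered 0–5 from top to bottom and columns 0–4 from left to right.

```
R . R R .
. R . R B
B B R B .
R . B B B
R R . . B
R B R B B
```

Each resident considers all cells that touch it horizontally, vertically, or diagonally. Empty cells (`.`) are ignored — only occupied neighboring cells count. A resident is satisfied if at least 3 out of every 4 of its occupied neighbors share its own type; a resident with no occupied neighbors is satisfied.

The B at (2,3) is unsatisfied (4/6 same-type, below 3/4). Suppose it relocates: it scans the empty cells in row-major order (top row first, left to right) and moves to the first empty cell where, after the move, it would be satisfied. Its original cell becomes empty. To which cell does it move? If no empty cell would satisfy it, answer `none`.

Vacating (2,3). Empty cells in order:
  (0,1): 0/3 same-type → still unsatisfied.
  (0,4): 1/3 same-type → still unsatisfied.
  (1,0): 2/4 same-type → still unsatisfied.
  (1,2): 1/6 same-type → still unsatisfied.
  (2,4): 3/4 same-type → satisfied — stop here.

(2,4)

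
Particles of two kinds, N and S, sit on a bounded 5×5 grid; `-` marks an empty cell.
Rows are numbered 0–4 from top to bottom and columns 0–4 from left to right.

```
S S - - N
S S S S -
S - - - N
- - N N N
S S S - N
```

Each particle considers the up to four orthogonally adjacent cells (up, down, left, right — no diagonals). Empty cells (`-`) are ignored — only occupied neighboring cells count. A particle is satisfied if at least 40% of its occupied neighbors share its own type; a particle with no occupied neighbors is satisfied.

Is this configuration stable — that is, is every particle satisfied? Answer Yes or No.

(0,0)S 2/2 ok
(0,1)S 2/2 ok
(0,4)N 0/0 ok
(1,0)S 3/3 ok
(1,1)S 3/3 ok
(1,2)S 2/2 ok
(1,3)S 1/1 ok
(2,0)S 1/1 ok
(2,4)N 1/1 ok
(3,2)N 1/2 ok
(3,3)N 2/2 ok
(3,4)N 3/3 ok
(4,0)S 1/1 ok
(4,1)S 2/2 ok
(4,2)S 1/2 ok
(4,4)N 1/1 ok
All meet the threshold, so the configuration is stable.

Yes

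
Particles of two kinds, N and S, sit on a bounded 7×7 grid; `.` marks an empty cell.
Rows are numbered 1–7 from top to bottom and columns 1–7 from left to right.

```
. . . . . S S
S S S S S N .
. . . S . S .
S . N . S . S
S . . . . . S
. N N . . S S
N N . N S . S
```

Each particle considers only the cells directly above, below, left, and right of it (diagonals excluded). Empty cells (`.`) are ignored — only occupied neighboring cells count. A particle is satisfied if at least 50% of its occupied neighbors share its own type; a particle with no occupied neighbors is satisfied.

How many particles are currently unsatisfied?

(1,6)S 1/2 satisfied
(1,7)S 1/1 satisfied
(2,1)S 1/1 satisfied
(2,2)S 2/2 satisfied
(2,3)S 2/2 satisfied
(2,4)S 3/3 satisfied
(2,5)S 1/2 satisfied
(2,6)N 0/3 not
(3,4)S 1/1 satisfied
(3,6)S 0/1 not
(4,1)S 1/1 satisfied
(4,3)N 0/0 satisfied
(4,5)S 0/0 satisfied
(4,7)S 1/1 satisfied
(5,1)S 1/1 satisfied
(5,7)S 2/2 satisfied
(6,2)N 2/2 satisfied
(6,3)N 1/1 satisfied
(6,6)S 1/1 satisfied
(6,7)S 3/3 satisfied
(7,1)N 1/1 satisfied
(7,2)N 2/2 satisfied
(7,4)N 0/1 not
(7,5)S 0/1 not
(7,7)S 1/1 satisfied
Unsatisfied: (2,6), (3,6), (7,4), (7,5) — 4 in total.

4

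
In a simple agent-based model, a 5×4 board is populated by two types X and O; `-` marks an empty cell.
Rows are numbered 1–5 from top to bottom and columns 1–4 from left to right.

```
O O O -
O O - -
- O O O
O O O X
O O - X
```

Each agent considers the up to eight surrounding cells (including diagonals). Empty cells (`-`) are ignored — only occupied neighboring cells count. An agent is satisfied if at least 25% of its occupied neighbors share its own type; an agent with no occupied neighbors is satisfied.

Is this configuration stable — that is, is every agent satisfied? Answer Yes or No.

(1,1)O 3/3 ✓
(1,2)O 4/4 ✓
(1,3)O 2/2 ✓
(2,1)O 4/4 ✓
(2,2)O 6/6 ✓
(3,2)O 6/6 ✓
(3,3)O 5/6 ✓
(3,4)O 2/3 ✓
(4,1)O 4/4 ✓
(4,2)O 6/6 ✓
(4,3)O 5/7 ✓
(4,4)X 1/4 ✓
(5,1)O 3/3 ✓
(5,2)O 4/4 ✓
(5,4)X 1/2 ✓
All meet the threshold, so the configuration is stable.

Yes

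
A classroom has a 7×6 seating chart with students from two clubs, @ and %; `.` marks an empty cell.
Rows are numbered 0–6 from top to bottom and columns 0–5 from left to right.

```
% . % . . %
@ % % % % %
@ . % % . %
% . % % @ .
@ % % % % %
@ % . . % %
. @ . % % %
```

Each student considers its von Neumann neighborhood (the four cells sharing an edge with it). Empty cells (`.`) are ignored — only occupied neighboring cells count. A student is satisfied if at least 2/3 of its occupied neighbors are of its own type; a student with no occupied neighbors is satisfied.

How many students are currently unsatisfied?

(0,0)% 0/1 not
(0,2)% 1/1 satisfied
(0,5)% 1/1 satisfied
(1,0)@ 1/3 not
(1,1)% 1/2 not
(1,2)% 4/4 satisfied
(1,3)% 3/3 satisfied
(1,4)% 2/2 satisfied
(1,5)% 3/3 satisfied
(2,0)@ 1/2 not
(2,2)% 3/3 satisfied
(2,3)% 3/3 satisfied
(2,5)% 1/1 satisfied
(3,0)% 0/2 not
(3,2)% 3/3 satisfied
(3,3)% 3/4 satisfied
(3,4)@ 0/2 not
(4,0)@ 1/3 not
(4,1)% 2/3 satisfied
(4,2)% 3/3 satisfied
(4,3)% 3/3 satisfied
(4,4)% 3/4 satisfied
(4,5)% 2/2 satisfied
(5,0)@ 1/2 not
(5,1)% 1/3 not
(5,4)% 3/3 satisfied
(5,5)% 3/3 satisfied
(6,1)@ 0/1 not
(6,3)% 1/1 satisfied
(6,4)% 3/3 satisfied
(6,5)% 2/2 satisfied
Unsatisfied: (0,0), (1,0), (1,1), (2,0), (3,0), (3,4), (4,0), (5,0), (5,1), (6,1) — 10 in total.

10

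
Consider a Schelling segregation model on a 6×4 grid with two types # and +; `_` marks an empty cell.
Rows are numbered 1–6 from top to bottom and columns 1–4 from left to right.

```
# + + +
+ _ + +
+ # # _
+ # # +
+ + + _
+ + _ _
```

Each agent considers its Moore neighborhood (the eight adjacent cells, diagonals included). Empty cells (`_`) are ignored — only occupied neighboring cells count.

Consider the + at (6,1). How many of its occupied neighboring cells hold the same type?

Occupied neighbors of (6,1): (5,1)=+, (5,2)=+, (6,2)=+.
Same type (+): 3 of 3.

3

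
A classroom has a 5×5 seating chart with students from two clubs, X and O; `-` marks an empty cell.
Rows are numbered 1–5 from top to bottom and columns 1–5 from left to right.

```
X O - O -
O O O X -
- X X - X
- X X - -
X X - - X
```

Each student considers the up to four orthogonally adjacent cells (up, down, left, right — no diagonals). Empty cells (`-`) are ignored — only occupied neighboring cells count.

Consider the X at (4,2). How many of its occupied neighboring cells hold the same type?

Occupied neighbors of (4,2): (3,2)=X, (5,2)=X, (4,3)=X.
Same type (X): 3 of 3.

3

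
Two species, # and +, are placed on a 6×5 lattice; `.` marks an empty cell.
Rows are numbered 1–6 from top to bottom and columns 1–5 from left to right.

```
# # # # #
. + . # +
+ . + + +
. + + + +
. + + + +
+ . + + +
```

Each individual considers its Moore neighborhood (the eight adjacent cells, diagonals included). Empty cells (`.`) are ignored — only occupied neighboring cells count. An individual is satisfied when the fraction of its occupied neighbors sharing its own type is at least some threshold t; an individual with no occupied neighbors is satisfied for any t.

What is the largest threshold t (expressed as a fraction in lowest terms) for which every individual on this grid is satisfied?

2/5

(1,1)# 1/2
(1,2)# 2/3
(1,3)# 3/4
(1,4)# 3/4
(1,5)# 2/3
(2,2)+ 2/5
(2,4)# 3/7
(2,5)+ 2/5
(3,1)+ 2/2
(3,3)+ 5/6
(3,4)+ 6/7
(3,5)+ 4/5
(4,2)+ 5/5
(4,3)+ 7/7
(4,4)+ 8/8
(4,5)+ 5/5
(5,2)+ 5/5
(5,3)+ 7/7
(5,4)+ 8/8
(5,5)+ 5/5
(6,1)+ 1/1
(6,3)+ 4/4
(6,4)+ 5/5
(6,5)+ 3/3
The smallest same-type fraction is 2/5 at (2,2), which reduces to 2/5. Any threshold above that leaves this individual unsatisfied.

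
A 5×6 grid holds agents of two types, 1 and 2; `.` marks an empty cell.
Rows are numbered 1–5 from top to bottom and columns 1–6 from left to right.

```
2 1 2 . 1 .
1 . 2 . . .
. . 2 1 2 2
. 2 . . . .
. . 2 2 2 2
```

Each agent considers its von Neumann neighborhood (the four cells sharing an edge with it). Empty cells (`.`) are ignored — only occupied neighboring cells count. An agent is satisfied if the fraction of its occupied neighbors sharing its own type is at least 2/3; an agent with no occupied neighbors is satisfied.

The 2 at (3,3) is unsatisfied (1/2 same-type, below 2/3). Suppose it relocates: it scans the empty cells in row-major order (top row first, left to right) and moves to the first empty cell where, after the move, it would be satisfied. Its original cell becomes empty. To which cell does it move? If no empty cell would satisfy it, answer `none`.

(2,6)

Vacating (3,3). Empty cells in order:
  (1,4): 1/2 same-type → still unsatisfied.
  (1,6): 0/1 same-type → still unsatisfied.
  (2,2): 1/3 same-type → still unsatisfied.
  (2,4): 1/2 same-type → still unsatisfied.
  (2,5): 1/2 same-type → still unsatisfied.
  (2,6): 1/1 same-type → satisfied — stop here.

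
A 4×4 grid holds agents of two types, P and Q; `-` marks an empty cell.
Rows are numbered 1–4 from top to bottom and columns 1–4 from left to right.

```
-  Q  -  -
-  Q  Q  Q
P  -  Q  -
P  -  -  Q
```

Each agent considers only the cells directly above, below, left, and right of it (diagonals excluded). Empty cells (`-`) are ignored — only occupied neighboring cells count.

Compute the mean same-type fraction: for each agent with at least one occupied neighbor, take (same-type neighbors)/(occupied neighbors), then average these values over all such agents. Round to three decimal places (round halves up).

Row 1: (1,2)Q 1/1
Row 2: (2,2)Q 2/2 · (2,3)Q 3/3 · (2,4)Q 1/1
Row 3: (3,1)P 1/1 · (3,3)Q 1/1
Row 4: (4,1)P 1/1 · (4,4)Q — no occupied neighbors
Sum over 7 agents: 1/1 + 2/2 + 3/3 + 1/1 + 1/1 + 1/1 + 1/1 = 7; mean = 7 ÷ 7 = 1 = 1.0 → 1.000.

1.000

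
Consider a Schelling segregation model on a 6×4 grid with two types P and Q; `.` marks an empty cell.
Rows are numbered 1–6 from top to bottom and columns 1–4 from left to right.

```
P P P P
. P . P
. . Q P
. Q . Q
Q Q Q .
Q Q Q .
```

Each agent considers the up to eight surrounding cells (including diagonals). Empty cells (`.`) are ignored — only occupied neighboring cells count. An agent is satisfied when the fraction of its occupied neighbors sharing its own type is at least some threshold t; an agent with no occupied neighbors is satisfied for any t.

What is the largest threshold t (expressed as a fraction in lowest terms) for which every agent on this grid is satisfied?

1/3

(1,1)P 2/2
(1,2)P 3/3
(1,3)P 4/4
(1,4)P 2/2
(2,2)P 3/4
(2,4)P 3/4
(3,3)Q 2/5
(3,4)P 1/3
(4,2)Q 4/4
(4,4)Q 2/3
(5,1)Q 4/4
(5,2)Q 6/6
(5,3)Q 5/5
(6,1)Q 3/3
(6,2)Q 5/5
(6,3)Q 3/3
The smallest same-type fraction is 1/3 at (3,4), which reduces to 1/3. Any threshold above that leaves this agent unsatisfied.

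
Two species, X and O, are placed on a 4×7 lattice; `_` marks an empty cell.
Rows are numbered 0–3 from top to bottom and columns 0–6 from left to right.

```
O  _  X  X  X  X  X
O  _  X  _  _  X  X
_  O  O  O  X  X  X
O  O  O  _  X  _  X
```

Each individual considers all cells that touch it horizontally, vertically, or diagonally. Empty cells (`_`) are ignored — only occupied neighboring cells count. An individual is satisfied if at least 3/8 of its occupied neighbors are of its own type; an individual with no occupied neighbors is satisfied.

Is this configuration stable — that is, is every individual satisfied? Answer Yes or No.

(0,0)O 1/1 ✓
(0,2)X 2/2 ✓
(0,3)X 3/3 ✓
(0,4)X 3/3 ✓
(0,5)X 4/4 ✓
(0,6)X 3/3 ✓
(1,0)O 2/2 ✓
(1,2)X 2/5 ✓
(1,5)X 7/7 ✓
(1,6)X 5/5 ✓
(2,1)O 5/6 ✓
(2,2)O 4/5 ✓
(2,3)O 2/5 ✓
(2,4)X 3/4 ✓
(2,5)X 6/6 ✓
(2,6)X 4/4 ✓
(3,0)O 2/2 ✓
(3,1)O 4/4 ✓
(3,2)O 4/4 ✓
(3,4)X 2/3 ✓
(3,6)X 2/2 ✓
All meet the threshold, so the configuration is stable.

Yes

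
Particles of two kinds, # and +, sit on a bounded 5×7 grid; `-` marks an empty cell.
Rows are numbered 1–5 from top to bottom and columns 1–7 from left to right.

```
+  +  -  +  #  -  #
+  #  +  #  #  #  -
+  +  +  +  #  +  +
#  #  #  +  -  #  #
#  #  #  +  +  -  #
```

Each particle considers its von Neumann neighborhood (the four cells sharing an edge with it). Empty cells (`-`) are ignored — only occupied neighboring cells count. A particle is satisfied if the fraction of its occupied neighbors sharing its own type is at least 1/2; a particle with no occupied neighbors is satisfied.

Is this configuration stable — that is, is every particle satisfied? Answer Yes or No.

(1,1)+ 2/2 satisfied
(1,2)+ 1/2 satisfied
(1,4)+ 0/2 not
(1,5)# 1/2 satisfied
(1,7)# 0/0 satisfied
(2,1)+ 2/3 satisfied
(2,2)# 0/4 not
(2,3)+ 1/3 not
(2,4)# 1/4 not
(2,5)# 4/4 satisfied
(2,6)# 1/2 satisfied
(3,1)+ 2/3 satisfied
(3,2)+ 2/4 satisfied
(3,3)+ 3/4 satisfied
(3,4)+ 2/4 satisfied
(3,5)# 1/3 not
(3,6)+ 1/4 not
(3,7)+ 1/2 satisfied
(4,1)# 2/3 satisfied
(4,2)# 3/4 satisfied
(4,3)# 2/4 satisfied
(4,4)+ 2/3 satisfied
(4,6)# 1/2 satisfied
(4,7)# 2/3 satisfied
(5,1)# 2/2 satisfied
(5,2)# 3/3 satisfied
(5,3)# 2/3 satisfied
(5,4)+ 2/3 satisfied
(5,5)+ 1/1 satisfied
(5,7)# 1/1 satisfied
For instance (1,4) has only 0/2 same-type neighbors, below 1/2.

No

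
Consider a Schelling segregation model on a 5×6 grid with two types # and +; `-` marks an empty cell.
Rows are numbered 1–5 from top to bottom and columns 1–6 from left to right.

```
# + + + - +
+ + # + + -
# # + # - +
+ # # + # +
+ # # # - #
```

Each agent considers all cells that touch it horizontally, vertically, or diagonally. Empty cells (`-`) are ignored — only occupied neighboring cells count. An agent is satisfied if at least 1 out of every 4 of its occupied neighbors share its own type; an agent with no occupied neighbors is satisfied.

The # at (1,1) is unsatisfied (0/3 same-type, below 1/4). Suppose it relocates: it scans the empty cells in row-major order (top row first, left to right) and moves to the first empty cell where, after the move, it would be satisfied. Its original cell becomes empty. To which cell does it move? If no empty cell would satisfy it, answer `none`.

Vacating (1,1). Empty cells in order:
  (1,5): 0/4 same-type → still unsatisfied.
  (2,6): 0/3 same-type → still unsatisfied.
  (3,5): 2/7 same-type → satisfied — stop here.

(3,5)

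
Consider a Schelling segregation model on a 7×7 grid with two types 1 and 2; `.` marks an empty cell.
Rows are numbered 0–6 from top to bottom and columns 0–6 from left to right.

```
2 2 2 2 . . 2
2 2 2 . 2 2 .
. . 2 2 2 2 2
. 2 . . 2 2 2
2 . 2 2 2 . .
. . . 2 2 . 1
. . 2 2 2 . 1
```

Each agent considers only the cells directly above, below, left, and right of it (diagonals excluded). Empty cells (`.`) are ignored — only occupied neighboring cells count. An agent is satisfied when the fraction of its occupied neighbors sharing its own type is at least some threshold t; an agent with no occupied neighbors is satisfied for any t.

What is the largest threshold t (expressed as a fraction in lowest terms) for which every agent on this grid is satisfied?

(0,0)2 2/2
(0,1)2 3/3
(0,2)2 3/3
(0,3)2 1/1
(0,6)2 — no occupied neighbors
(1,0)2 2/2
(1,1)2 3/3
(1,2)2 3/3
(1,4)2 2/2
(1,5)2 2/2
(2,2)2 2/2
(2,3)2 2/2
(2,4)2 4/4
(2,5)2 4/4
(2,6)2 2/2
(3,1)2 — no occupied neighbors
(3,4)2 3/3
(3,5)2 3/3
(3,6)2 2/2
(4,0)2 — no occupied neighbors
(4,2)2 1/1
(4,3)2 3/3
(4,4)2 3/3
(5,3)2 3/3
(5,4)2 3/3
(5,6)1 1/1
(6,2)2 1/1
(6,3)2 3/3
(6,4)2 2/2
(6,6)1 1/1
The smallest same-type fraction is 2/2 at (0,0), which reduces to 1/1. Any threshold above that leaves this agent unsatisfied.

1/1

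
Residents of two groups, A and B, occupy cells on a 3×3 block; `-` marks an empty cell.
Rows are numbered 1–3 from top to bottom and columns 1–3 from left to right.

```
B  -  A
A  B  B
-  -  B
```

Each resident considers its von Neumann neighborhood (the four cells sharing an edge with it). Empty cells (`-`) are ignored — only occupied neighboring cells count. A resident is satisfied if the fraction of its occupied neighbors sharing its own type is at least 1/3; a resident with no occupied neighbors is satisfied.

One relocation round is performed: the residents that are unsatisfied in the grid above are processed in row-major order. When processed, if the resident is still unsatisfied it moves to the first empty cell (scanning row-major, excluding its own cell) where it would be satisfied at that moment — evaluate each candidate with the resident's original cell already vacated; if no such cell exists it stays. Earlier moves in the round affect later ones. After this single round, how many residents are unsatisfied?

0

Initially unsatisfied (in order): (1,1), (1,3), (2,1).
  (1,1) → (1,2).
  (1,3) → (1,1).
  (2,1): now satisfied by earlier moves; stays.
Resulting grid:
A B -
A B B
- - B
All satisfied now.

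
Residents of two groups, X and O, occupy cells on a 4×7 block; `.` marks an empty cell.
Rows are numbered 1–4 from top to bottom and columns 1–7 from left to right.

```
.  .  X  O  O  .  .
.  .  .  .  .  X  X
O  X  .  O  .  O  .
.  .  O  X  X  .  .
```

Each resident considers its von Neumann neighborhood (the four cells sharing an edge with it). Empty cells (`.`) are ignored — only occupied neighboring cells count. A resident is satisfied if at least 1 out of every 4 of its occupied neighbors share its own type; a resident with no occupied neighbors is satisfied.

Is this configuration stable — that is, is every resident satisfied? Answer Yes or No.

No

Row 1: (1,3)X 0/1 ✗ · (1,4)O 1/2 ✓ · (1,5)O 1/1 ✓
Row 2: (2,6)X 1/2 ✓ · (2,7)X 1/1 ✓
Row 3: (3,1)O 0/1 ✗ · (3,2)X 0/1 ✗ · (3,4)O 0/1 ✗ · (3,6)O 0/1 ✗
Row 4: (4,3)O 0/1 ✗ · (4,4)X 1/3 ✓ · (4,5)X 1/1 ✓
For instance (1,3) has only 0/1 same-type neighbors, below 1/4.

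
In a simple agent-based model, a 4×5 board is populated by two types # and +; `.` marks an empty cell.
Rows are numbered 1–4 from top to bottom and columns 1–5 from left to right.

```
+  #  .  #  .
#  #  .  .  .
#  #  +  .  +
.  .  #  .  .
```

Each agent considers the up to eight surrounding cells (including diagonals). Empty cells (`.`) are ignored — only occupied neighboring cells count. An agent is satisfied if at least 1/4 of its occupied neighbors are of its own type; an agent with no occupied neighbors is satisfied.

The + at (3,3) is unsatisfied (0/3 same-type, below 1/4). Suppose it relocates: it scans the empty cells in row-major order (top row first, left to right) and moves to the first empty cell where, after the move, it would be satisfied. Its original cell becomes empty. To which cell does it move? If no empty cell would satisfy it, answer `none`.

Vacating (3,3). Empty cells in order:
  (1,3): 0/3 same-type → still unsatisfied.
  (1,5): 0/1 same-type → still unsatisfied.
  (2,3): 0/4 same-type → still unsatisfied.
  (2,4): 1/2 same-type → satisfied — stop here.

(2,4)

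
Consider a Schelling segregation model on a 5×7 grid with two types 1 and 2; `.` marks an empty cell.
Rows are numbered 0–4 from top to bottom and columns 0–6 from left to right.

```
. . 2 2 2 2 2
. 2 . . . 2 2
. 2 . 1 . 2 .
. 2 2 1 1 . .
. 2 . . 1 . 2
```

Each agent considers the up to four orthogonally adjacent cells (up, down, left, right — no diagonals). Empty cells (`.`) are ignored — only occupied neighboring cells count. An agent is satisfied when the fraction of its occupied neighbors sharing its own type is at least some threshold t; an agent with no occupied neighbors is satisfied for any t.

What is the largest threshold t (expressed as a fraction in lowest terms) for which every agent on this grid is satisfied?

Row 0: (0,2)2 1/1 · (0,3)2 2/2 · (0,4)2 2/2 · (0,5)2 3/3 · (0,6)2 2/2
Row 1: (1,1)2 1/1 · (1,5)2 3/3 · (1,6)2 2/2
Row 2: (2,1)2 2/2 · (2,3)1 1/1 · (2,5)2 1/1
Row 3: (3,1)2 3/3 · (3,2)2 1/2 · (3,3)1 2/3 · (3,4)1 2/2
Row 4: (4,1)2 1/1 · (4,4)1 1/1 · (4,6)2 — no occupied neighbors
The smallest same-type fraction is 1/2 at (3,2), which reduces to 1/2. Any threshold above that leaves this agent unsatisfied.

1/2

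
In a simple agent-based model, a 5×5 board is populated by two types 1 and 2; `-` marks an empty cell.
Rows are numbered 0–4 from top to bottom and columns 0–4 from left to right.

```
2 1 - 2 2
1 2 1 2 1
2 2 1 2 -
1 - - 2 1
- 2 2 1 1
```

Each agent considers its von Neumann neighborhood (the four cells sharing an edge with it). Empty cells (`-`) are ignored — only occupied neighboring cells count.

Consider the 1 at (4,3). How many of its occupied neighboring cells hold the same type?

1

Occupied neighbors of (4,3): (3,3)=2, (4,2)=2, (4,4)=1.
Same type (1): 1 of 3.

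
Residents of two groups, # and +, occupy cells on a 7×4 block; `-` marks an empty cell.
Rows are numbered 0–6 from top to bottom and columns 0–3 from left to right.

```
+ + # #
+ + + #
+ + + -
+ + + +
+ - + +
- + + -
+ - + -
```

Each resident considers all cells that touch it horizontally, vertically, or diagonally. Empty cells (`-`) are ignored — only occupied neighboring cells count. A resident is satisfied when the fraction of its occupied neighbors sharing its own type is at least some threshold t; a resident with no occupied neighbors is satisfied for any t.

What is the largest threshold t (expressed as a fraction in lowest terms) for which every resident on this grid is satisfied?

2/5

(0,0)+ 3/3
(0,1)+ 4/5
(0,2)# 2/5
(0,3)# 2/3
(1,0)+ 5/5
(1,1)+ 7/8
(1,2)+ 4/7
(1,3)# 2/4
(2,0)+ 5/5
(2,1)+ 8/8
(2,2)+ 6/7
(3,0)+ 4/4
(3,1)+ 7/7
(3,2)+ 6/6
(3,3)+ 4/4
(4,0)+ 3/3
(4,2)+ 6/6
(4,3)+ 4/4
(5,1)+ 5/5
(5,2)+ 4/4
(6,0)+ 1/1
(6,2)+ 2/2
The smallest same-type fraction is 2/5 at (0,2), which reduces to 2/5. Any threshold above that leaves this resident unsatisfied.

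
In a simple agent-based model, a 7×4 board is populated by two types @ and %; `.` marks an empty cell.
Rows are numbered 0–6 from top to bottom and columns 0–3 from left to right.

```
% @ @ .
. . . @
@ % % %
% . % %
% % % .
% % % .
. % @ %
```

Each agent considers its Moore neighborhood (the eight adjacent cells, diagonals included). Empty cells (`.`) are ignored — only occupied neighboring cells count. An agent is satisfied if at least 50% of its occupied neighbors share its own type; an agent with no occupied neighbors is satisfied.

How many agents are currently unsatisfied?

Row 0: (0,0)% 0/1 unhappy · (0,1)@ 1/2 ok · (0,2)@ 2/2 ok
Row 1: (1,3)@ 1/3 unhappy
Row 2: (2,0)@ 0/2 unhappy · (2,1)% 3/4 ok · (2,2)% 4/5 ok · (2,3)% 3/4 ok
Row 3: (3,0)% 3/4 ok · (3,2)% 6/6 ok · (3,3)% 4/4 ok
Row 4: (4,0)% 4/4 ok · (4,1)% 7/7 ok · (4,2)% 5/5 ok
Row 5: (5,0)% 4/4 ok · (5,1)% 6/7 ok · (5,2)% 5/6 ok
Row 6: (6,1)% 3/4 ok · (6,2)@ 0/4 unhappy · (6,3)% 1/2 ok
Unsatisfied: (0,0), (1,3), (2,0), (6,2) — 4 in total.

4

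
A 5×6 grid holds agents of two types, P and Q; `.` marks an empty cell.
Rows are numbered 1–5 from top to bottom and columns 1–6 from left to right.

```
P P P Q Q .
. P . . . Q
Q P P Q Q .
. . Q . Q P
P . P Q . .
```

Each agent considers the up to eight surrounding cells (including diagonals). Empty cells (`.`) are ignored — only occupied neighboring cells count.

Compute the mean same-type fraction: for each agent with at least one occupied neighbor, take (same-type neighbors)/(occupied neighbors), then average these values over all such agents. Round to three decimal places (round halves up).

(1,1)P 2/2
(1,2)P 3/3
(1,3)P 2/3
(1,4)Q 1/2
(1,5)Q 2/2
(2,2)P 5/6
(2,6)Q 2/2
(3,1)Q 0/2
(3,2)P 2/4
(3,3)P 2/4
(3,4)Q 3/4
(3,5)Q 3/4
(4,3)Q 2/5
(4,5)Q 3/4
(4,6)P 0/2
(5,1)P — no occupied neighbors
(5,3)P 0/2
(5,4)Q 2/3
Sum over 17 agents: 2/2 + 3/3 + 2/3 + 1/2 + 2/2 + 5/6 + 2/2 + 0/2 + 2/4 + 2/4 + 3/4 + 3/4 + 2/5 + 3/4 + 0/2 + 0/2 + 2/3 = 619/60; mean = 619/60 ÷ 17 = 619/1020 = 0.606862… → 0.607.

0.607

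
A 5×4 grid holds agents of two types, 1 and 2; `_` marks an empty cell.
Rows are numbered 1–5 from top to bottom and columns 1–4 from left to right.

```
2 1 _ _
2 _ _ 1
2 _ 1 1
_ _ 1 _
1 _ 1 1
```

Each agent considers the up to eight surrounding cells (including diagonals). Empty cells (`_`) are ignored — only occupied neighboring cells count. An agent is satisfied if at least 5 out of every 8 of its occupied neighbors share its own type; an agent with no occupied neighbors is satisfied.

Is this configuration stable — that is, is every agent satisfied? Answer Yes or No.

No

Row 1: (1,1)2 1/2 not · (1,2)1 0/2 not
Row 2: (2,1)2 2/3 satisfied · (2,4)1 2/2 satisfied
Row 3: (3,1)2 1/1 satisfied · (3,3)1 3/3 satisfied · (3,4)1 3/3 satisfied
Row 4: (4,3)1 4/4 satisfied
Row 5: (5,1)1 0/0 satisfied · (5,3)1 2/2 satisfied · (5,4)1 2/2 satisfied
For instance (1,1) has only 1/2 same-type neighbors, below 5/8.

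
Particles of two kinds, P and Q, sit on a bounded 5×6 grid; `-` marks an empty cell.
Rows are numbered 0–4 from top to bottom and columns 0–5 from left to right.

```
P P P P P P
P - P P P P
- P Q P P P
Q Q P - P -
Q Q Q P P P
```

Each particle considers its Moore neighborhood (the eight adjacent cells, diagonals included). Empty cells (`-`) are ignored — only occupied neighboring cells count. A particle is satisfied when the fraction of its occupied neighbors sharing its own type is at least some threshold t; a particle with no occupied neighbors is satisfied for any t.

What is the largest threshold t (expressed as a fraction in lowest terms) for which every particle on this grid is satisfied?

1/6

(0,0)P 2/2
(0,1)P 4/4
(0,2)P 4/4
(0,3)P 5/5
(0,4)P 5/5
(0,5)P 3/3
(1,0)P 3/3
(1,2)P 6/7
(1,3)P 7/8
(1,4)P 8/8
(1,5)P 5/5
(2,1)P 3/6
(2,2)Q 1/6
(2,3)P 6/7
(2,4)P 6/6
(2,5)P 4/4
(3,0)Q 3/4
(3,1)Q 5/7
(3,2)P 3/7
(3,4)P 6/6
(4,0)Q 3/3
(4,1)Q 4/5
(4,2)Q 2/4
(4,3)P 3/4
(4,4)P 3/3
(4,5)P 2/2
The smallest same-type fraction is 1/6 at (2,2), which reduces to 1/6. Any threshold above that leaves this particle unsatisfied.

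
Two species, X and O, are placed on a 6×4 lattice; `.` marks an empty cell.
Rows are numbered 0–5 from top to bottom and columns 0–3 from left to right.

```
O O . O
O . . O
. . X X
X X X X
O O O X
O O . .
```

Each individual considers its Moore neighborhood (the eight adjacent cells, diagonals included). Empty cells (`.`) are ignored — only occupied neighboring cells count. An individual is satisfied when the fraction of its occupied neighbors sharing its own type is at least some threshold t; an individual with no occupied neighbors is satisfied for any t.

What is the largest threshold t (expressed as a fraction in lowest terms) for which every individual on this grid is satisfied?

Row 0: (0,0)O 2/2 · (0,1)O 2/2 · (0,3)O 1/1
Row 1: (1,0)O 2/2 · (1,3)O 1/3
Row 2: (2,2)X 4/5 · (2,3)X 3/4
Row 3: (3,0)X 1/3 · (3,1)X 3/6 · (3,2)X 5/7 · (3,3)X 4/5
Row 4: (4,0)O 3/5 · (4,1)O 4/7 · (4,2)O 2/6 · (4,3)X 2/3
Row 5: (5,0)O 3/3 · (5,1)O 4/4
The smallest same-type fraction is 1/3 at (1,3), which reduces to 1/3. Any threshold above that leaves this individual unsatisfied.

1/3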